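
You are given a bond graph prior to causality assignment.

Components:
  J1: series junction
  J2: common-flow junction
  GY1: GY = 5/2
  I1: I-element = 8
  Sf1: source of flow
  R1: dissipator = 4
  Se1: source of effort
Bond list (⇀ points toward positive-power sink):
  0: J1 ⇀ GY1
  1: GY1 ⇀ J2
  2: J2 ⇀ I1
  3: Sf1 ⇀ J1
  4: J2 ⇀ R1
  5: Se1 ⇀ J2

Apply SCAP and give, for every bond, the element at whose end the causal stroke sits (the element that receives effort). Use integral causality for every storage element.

b0 |J1
b1 |J2
b2 |I1
b3 |Sf1
b4 |J2
b5 |J2

bond 3 stroke at Sf1  (Sf1 fixes flow; stroke at Sf1)
bond 5 stroke at J2  (Se1 (Se) sets effort on bond)
bond 0 stroke at J1  (J1 flow already set via bond 3)
bond 1 stroke at J2  (GY1 both-in/both-out from 0)
bond 2 stroke at I1  (I1 integral (f out))
bond 4 stroke at J2  (1-jn J2 has f-setter on 2)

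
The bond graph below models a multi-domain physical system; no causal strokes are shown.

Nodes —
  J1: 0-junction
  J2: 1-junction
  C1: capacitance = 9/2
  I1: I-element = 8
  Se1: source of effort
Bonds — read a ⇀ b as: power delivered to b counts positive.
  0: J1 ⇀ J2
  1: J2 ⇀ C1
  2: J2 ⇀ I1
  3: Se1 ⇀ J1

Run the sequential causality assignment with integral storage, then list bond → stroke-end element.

b3 |J1  (Se1: effort source, stroke at far end)
b0 |J2  (J1: bond 3 brought effort, rest push out)
b1 |J2  (C1: C, integral causality)
b2 |I1  (J2: last free bond brings flow in)

b0 stroke→J2
b1 stroke→J2
b2 stroke→I1
b3 stroke→J1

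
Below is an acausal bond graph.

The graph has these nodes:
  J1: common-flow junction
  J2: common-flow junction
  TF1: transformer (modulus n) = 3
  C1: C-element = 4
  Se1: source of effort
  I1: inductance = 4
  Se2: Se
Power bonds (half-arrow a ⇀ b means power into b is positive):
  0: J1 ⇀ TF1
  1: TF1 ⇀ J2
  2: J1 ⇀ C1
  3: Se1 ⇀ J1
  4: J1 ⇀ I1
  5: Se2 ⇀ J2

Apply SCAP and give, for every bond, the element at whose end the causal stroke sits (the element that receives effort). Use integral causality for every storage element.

b0 stroke at J1
b1 stroke at TF1
b2 stroke at J1
b3 stroke at J1
b4 stroke at I1
b5 stroke at J2

b3 stroke→J1  (Se1 (Se) sets effort on bond)
b5 stroke→J2  (Se2 (Se) sets effort on bond)
b1 stroke→TF1  (only one flow-in slot at J2)
b0 stroke→J1  (TF1: transformer flips bond 1)
b2 stroke→J1  (C1 outputs effort q/C1)
b4 stroke→I1  (J1: last free bond brings flow in)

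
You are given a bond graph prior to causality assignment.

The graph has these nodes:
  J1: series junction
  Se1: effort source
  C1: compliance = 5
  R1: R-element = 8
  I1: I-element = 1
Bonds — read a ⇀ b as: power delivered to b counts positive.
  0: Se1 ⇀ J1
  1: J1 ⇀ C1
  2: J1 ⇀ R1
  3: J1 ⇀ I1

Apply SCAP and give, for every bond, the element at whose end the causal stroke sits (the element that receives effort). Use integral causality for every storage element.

bond 0 stroke→J1
bond 1 stroke→J1
bond 2 stroke→J1
bond 3 stroke→I1

β0 stroke→J1  (source Se1 imposes e)
β1 stroke→J1  (C1 integral (e out))
β3 stroke→I1  (I1 outputs flow p/I1)
β2 stroke→J1  (1-jn J1 has f-setter on 3)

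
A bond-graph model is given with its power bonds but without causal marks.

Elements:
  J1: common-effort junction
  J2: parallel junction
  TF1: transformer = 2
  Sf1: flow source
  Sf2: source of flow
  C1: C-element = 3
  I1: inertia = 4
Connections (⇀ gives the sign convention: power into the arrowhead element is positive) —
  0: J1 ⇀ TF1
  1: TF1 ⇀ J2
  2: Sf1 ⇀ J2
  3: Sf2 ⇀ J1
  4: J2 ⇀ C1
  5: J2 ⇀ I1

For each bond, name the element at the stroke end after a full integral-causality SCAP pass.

#2 stroke at Sf1  (source Sf1 imposes f)
#3 stroke at Sf2  (source Sf2 imposes f)
#0 stroke at J1  (J1 needs exactly one e-in)
#1 stroke at TF1  (TF TF1: opposite of bond 0)
#4 stroke at J2  (prefer integral on C1)
#5 stroke at I1  (J2 effort already set via bond 4)

bond 0 |J1
bond 1 |TF1
bond 2 |Sf1
bond 3 |Sf2
bond 4 |J2
bond 5 |I1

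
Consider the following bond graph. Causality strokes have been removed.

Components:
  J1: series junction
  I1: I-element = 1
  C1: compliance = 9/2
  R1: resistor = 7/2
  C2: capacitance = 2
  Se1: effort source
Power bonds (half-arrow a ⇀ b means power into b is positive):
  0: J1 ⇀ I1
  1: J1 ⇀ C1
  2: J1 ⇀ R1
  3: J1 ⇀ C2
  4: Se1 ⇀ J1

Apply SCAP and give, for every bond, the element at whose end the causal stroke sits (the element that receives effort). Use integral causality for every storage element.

β4 stroke at J1  (Se1: effort source, stroke at far end)
β0 stroke at I1  (I1: I, integral causality)
β1 stroke at J1  (J1 flow already set via bond 0)
β2 stroke at J1  (1-jn J1 has f-setter on 0)
β3 stroke at J1  (1-jn J1 has f-setter on 0)

b0 →I1
b1 →J1
b2 →J1
b3 →J1
b4 →J1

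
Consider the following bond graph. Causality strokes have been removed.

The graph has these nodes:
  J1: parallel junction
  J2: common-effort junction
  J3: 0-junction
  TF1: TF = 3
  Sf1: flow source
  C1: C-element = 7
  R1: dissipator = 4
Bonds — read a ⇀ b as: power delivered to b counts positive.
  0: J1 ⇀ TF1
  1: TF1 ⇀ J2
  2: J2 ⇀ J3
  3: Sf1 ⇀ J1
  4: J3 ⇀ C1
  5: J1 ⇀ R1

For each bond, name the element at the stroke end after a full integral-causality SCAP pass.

b0 |J1
b1 |TF1
b2 |J2
b3 |Sf1
b4 |J3
b5 |R1

β3 stroke→Sf1  (Sf1: flow source, stroke at near end)
β4 stroke→J3  (C1 outputs effort q/C1)
β2 stroke→J2  (common-e at J3 fixed by 4)
β1 stroke→TF1  (J2: bond 2 brought effort, rest push out)
β0 stroke→J1  (through TF1, causality passes straight; one stroke at TF1)
β5 stroke→R1  (common-e at J1 fixed by 0)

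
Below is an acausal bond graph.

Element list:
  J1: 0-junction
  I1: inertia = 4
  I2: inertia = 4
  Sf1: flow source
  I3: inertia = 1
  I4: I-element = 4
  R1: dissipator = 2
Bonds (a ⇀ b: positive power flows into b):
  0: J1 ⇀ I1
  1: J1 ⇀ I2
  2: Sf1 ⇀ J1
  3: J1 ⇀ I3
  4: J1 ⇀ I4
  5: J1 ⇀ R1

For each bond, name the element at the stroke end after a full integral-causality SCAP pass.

b2 →Sf1  (source Sf1 imposes f)
b0 →I1  (prefer integral on I1)
b1 →I2  (prefer integral on I2)
b3 →I3  (I3: I, integral causality)
b4 →I4  (I4 integral (f out))
b5 →J1  (J1: last free bond brings effort in)

β0 →I1
β1 →I2
β2 →Sf1
β3 →I3
β4 →I4
β5 →J1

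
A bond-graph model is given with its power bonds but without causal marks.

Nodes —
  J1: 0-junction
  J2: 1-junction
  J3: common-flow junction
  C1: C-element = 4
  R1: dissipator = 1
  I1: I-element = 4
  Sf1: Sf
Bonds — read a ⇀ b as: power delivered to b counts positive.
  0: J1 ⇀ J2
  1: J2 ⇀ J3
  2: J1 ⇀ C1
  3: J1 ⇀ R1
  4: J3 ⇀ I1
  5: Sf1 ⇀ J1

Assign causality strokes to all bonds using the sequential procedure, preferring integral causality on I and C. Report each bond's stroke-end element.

#0 |J2
#1 |J3
#2 |J1
#3 |R1
#4 |I1
#5 |Sf1

β5 |Sf1  (source Sf1 imposes f)
β2 |J1  (C1: C, integral causality)
β0 |J2  (0-jn J1 has e-setter on 2)
β3 |R1  (J1 effort already set via bond 2)
β1 |J3  (J2: last free bond brings flow in)
β4 |I1  (J3: last free bond brings flow in)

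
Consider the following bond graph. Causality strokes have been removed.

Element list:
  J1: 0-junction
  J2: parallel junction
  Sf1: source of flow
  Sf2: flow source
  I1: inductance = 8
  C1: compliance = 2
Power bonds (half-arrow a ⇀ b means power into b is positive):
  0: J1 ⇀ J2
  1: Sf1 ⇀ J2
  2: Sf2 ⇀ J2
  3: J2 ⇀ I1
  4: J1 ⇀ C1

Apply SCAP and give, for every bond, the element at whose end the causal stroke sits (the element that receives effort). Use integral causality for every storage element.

bond 1 |Sf1  (source Sf1 imposes f)
bond 2 |Sf2  (Sf2: flow source, stroke at near end)
bond 3 |I1  (I1 integral (f out))
bond 0 |J2  (closing 0-jn rule on J2)
bond 4 |J1  (only one effort-in slot at J1)

β0 |J2
β1 |Sf1
β2 |Sf2
β3 |I1
β4 |J1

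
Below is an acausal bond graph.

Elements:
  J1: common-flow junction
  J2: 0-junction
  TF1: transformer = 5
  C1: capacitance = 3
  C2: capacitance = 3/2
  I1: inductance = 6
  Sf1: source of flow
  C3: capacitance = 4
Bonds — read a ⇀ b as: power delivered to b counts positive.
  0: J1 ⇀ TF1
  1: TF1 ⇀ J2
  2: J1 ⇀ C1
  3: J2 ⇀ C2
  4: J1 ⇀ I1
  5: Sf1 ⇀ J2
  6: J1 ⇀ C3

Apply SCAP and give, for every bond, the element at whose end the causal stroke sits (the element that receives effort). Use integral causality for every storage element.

b0 stroke at J1
b1 stroke at TF1
b2 stroke at J1
b3 stroke at J2
b4 stroke at I1
b5 stroke at Sf1
b6 stroke at J1

bond 5 stroke at Sf1  (source Sf1 imposes f)
bond 2 stroke at J1  (C1: C, integral causality)
bond 3 stroke at J2  (C2 outputs effort q/C2)
bond 1 stroke at TF1  (J2 effort already set via bond 3)
bond 0 stroke at J1  (TF TF1: opposite of bond 1)
bond 4 stroke at I1  (I1 outputs flow p/I1)
bond 6 stroke at J1  (J1: bond 4 brought flow, rest push out)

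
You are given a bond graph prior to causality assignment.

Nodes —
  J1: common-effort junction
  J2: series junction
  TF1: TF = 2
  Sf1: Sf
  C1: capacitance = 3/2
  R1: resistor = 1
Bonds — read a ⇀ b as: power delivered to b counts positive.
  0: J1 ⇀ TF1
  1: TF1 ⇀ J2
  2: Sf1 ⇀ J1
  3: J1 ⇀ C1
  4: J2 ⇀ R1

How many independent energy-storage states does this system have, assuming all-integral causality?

1  (C1 all integral)

#2 stroke→Sf1  (Sf1: flow source, stroke at near end)
#3 stroke→J1  (C1: C, integral causality)
#0 stroke→TF1  (0-jn J1 has e-setter on 3)
#1 stroke→J2  (TF TF1: opposite of bond 0)
#4 stroke→R1  (closing 1-jn rule on J2)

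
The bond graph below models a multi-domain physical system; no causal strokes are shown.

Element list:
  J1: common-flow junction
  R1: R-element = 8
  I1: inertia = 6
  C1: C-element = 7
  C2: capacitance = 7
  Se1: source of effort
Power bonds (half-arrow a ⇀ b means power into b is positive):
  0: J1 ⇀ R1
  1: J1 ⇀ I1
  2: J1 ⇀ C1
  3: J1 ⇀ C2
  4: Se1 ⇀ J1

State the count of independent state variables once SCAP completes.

#4 →J1  (Se1 (Se) sets effort on bond)
#1 →I1  (I1: I, integral causality)
#0 →J1  (J1: bond 1 brought flow, rest push out)
#2 →J1  (1-jn J1 has f-setter on 1)
#3 →J1  (J1 flow already set via bond 1)

3  (C1, C2, I1 all integral)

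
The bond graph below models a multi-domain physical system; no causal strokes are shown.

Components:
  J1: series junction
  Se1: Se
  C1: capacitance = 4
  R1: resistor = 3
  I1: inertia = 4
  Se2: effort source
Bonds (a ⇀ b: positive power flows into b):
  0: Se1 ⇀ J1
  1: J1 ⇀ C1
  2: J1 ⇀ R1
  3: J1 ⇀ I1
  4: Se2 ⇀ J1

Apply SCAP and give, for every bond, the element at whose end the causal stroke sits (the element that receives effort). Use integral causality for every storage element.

#0 →J1
#1 →J1
#2 →J1
#3 →I1
#4 →J1

β0 stroke→J1  (Se1: effort source, stroke at far end)
β4 stroke→J1  (source Se2 imposes e)
β1 stroke→J1  (C1 integral (e out))
β3 stroke→I1  (I1 outputs flow p/I1)
β2 stroke→J1  (J1: bond 3 brought flow, rest push out)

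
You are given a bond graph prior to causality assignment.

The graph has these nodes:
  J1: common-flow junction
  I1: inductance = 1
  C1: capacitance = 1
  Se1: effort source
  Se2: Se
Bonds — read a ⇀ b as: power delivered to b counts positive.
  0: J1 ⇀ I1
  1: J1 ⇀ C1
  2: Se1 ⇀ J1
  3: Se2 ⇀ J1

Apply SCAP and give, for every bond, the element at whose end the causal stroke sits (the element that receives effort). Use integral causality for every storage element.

#2 →J1  (source Se1 imposes e)
#3 →J1  (source Se2 imposes e)
#0 →I1  (prefer integral on I1)
#1 →J1  (J1: bond 0 brought flow, rest push out)

bond 0 |I1
bond 1 |J1
bond 2 |J1
bond 3 |J1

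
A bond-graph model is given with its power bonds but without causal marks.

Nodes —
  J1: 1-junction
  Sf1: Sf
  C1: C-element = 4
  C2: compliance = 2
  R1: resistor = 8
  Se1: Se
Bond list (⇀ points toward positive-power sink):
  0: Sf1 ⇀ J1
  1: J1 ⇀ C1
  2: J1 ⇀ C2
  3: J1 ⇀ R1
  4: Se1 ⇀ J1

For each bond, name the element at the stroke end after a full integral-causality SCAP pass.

bond 0 stroke→Sf1  (source Sf1 imposes f)
bond 4 stroke→J1  (Se1: effort source, stroke at far end)
bond 1 stroke→J1  (common-f at J1 fixed by 0)
bond 2 stroke→J1  (1-jn J1 has f-setter on 0)
bond 3 stroke→J1  (1-jn J1 has f-setter on 0)

b0 →Sf1
b1 →J1
b2 →J1
b3 →J1
b4 →J1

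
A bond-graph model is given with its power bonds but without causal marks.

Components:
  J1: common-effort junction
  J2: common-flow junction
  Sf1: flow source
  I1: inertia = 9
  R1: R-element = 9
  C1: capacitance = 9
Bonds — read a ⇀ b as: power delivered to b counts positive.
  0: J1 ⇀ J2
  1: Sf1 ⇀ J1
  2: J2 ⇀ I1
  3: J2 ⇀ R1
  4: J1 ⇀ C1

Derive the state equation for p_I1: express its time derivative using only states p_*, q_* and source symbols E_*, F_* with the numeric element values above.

β1 →Sf1  (Sf1: flow source, stroke at near end)
β2 →I1  (prefer integral on I1)
β0 →J2  (1-jn J2 has f-setter on 2)
β3 →J2  (J2 flow already set via bond 2)
β4 →J1  (only one effort-in slot at J1)

dp_I1/dt = -p_I1 + q_C1/9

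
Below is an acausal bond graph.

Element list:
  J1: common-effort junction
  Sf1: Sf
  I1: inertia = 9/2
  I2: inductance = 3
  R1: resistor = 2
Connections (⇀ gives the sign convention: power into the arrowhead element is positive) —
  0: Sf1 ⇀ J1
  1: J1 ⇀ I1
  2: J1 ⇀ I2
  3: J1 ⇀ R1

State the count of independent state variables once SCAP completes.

b0 stroke→Sf1  (source Sf1 imposes f)
b1 stroke→I1  (prefer integral on I1)
b2 stroke→I2  (I2 outputs flow p/I2)
b3 stroke→J1  (J1: last free bond brings effort in)

2  (I1, I2 all integral)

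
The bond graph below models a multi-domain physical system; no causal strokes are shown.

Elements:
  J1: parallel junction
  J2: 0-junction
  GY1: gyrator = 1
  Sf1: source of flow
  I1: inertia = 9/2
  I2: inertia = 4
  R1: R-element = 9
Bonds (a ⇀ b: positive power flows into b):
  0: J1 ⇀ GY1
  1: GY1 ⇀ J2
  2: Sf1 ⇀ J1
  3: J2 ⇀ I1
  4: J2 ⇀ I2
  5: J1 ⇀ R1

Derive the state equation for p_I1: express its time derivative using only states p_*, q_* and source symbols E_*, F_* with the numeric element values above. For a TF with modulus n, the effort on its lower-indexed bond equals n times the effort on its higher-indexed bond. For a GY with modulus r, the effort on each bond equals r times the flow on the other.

dp_I1/dt = F_Sf1 - 2*p_I1/81 - p_I2/36

#2 stroke→Sf1  (Sf1 (Sf) sets flow on bond)
#3 stroke→I1  (I1: I, integral causality)
#4 stroke→I2  (I2 outputs flow p/I2)
#1 stroke→J2  (J2: last free bond brings effort in)
#0 stroke→J1  (GY GY1: same side as bond 1)
#5 stroke→R1  (common-e at J1 fixed by 0)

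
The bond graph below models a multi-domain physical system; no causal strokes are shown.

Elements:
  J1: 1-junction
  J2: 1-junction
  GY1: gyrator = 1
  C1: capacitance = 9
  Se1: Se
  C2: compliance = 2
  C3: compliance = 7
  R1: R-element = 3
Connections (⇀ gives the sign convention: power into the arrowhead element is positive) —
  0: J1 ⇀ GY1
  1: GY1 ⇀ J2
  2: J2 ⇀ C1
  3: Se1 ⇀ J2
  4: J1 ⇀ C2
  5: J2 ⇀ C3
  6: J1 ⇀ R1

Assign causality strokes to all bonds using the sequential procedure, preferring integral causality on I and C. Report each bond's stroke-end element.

β3 stroke at J2  (Se1 fixes effort; stroke away)
β2 stroke at J2  (C1 integral (e out))
β4 stroke at J1  (prefer integral on C2)
β5 stroke at J2  (C3 integral (e out))
β1 stroke at GY1  (only one flow-in slot at J2)
β0 stroke at GY1  (GY1: gyrator matches bond 1)
β6 stroke at J1  (J1: bond 0 brought flow, rest push out)

#0 →GY1
#1 →GY1
#2 →J2
#3 →J2
#4 →J1
#5 →J2
#6 →J1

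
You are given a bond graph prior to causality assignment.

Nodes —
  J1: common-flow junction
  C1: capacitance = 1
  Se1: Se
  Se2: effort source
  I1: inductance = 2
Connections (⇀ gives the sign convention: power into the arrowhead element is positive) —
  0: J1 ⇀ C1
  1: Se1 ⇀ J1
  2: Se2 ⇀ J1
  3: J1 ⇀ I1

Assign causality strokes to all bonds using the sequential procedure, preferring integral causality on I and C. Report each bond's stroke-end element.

#0 |J1
#1 |J1
#2 |J1
#3 |I1

#1 stroke→J1  (source Se1 imposes e)
#2 stroke→J1  (Se2: effort source, stroke at far end)
#0 stroke→J1  (C1: C, integral causality)
#3 stroke→I1  (J1: last free bond brings flow in)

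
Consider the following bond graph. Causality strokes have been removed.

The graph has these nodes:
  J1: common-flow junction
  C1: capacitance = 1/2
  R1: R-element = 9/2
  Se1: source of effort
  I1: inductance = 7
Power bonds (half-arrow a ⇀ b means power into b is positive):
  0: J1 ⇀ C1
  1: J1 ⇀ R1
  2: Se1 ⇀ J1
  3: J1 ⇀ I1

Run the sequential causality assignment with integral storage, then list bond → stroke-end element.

b2 stroke at J1  (source Se1 imposes e)
b0 stroke at J1  (C1: C, integral causality)
b3 stroke at I1  (I1 outputs flow p/I1)
b1 stroke at J1  (1-jn J1 has f-setter on 3)

bond 0 |J1
bond 1 |J1
bond 2 |J1
bond 3 |I1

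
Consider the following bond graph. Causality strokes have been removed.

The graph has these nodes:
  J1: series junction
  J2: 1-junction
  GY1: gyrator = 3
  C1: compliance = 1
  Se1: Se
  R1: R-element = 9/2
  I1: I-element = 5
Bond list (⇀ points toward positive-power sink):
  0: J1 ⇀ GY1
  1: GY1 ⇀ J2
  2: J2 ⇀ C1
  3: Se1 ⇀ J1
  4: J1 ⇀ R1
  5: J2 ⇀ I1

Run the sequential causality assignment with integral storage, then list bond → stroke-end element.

b3 →J1  (source Se1 imposes e)
b2 →J2  (C1: C, integral causality)
b5 →I1  (I1: I, integral causality)
b1 →J2  (J2 flow already set via bond 5)
b0 →J1  (GY1 both-in/both-out from 1)
b4 →R1  (J1 needs exactly one f-in)

bond 0 stroke→J1
bond 1 stroke→J2
bond 2 stroke→J2
bond 3 stroke→J1
bond 4 stroke→R1
bond 5 stroke→I1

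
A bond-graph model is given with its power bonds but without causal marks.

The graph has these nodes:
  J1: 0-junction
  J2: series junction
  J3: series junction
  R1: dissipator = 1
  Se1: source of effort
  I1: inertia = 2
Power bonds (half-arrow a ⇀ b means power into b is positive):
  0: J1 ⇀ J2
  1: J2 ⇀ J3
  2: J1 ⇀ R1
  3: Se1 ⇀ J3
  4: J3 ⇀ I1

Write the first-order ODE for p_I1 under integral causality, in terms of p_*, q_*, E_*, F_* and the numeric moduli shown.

dp_I1/dt = E_Se1 - p_I1/2

b3 →J3  (Se1 (Se) sets effort on bond)
b4 →I1  (I1: I, integral causality)
b1 →J3  (common-f at J3 fixed by 4)
b0 →J2  (1-jn J2 has f-setter on 1)
b2 →J1  (only one effort-in slot at J1)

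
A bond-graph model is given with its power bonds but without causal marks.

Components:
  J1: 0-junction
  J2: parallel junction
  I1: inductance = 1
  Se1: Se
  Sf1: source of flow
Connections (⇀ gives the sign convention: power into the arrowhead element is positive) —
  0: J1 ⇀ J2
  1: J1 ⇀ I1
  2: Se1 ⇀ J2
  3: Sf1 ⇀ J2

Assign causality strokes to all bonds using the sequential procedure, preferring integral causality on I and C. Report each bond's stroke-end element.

β2 stroke→J2  (Se1 fixes effort; stroke away)
β3 stroke→Sf1  (Sf1 (Sf) sets flow on bond)
β0 stroke→J1  (J2: bond 2 brought effort, rest push out)
β1 stroke→I1  (J1: bond 0 brought effort, rest push out)

b0 stroke at J1
b1 stroke at I1
b2 stroke at J2
b3 stroke at Sf1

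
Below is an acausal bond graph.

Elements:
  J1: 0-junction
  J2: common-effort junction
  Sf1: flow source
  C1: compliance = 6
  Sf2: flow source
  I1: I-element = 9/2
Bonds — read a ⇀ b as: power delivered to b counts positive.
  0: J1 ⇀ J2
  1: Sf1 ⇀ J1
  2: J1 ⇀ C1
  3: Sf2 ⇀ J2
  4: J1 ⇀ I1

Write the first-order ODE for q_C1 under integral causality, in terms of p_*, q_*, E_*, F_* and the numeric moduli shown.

dq_C1/dt = F_Sf1 + F_Sf2 - 2*p_I1/9

β1 |Sf1  (source Sf1 imposes f)
β3 |Sf2  (source Sf2 imposes f)
β0 |J2  (only one effort-in slot at J2)
β2 |J1  (C1: C, integral causality)
β4 |I1  (0-jn J1 has e-setter on 2)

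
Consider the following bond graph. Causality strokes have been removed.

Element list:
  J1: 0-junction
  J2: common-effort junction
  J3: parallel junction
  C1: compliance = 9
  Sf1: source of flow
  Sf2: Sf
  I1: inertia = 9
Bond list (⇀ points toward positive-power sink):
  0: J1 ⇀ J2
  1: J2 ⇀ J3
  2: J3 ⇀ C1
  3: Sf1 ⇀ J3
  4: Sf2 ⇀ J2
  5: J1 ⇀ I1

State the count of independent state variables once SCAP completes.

2  (C1, I1 all integral)

#3 stroke at Sf1  (Sf1 (Sf) sets flow on bond)
#4 stroke at Sf2  (source Sf2 imposes f)
#2 stroke at J3  (C1 integral (e out))
#1 stroke at J2  (J3 effort already set via bond 2)
#0 stroke at J1  (0-jn J2 has e-setter on 1)
#5 stroke at I1  (J1: bond 0 brought effort, rest push out)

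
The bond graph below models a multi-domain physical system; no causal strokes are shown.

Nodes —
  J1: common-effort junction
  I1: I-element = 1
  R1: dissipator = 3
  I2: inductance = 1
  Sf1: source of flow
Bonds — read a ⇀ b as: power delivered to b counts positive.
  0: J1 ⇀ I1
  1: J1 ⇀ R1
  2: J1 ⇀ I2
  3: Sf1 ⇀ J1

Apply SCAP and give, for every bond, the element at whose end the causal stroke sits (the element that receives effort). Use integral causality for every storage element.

#3 |Sf1  (Sf1 fixes flow; stroke at Sf1)
#0 |I1  (prefer integral on I1)
#2 |I2  (prefer integral on I2)
#1 |J1  (only one effort-in slot at J1)

#0 stroke at I1
#1 stroke at J1
#2 stroke at I2
#3 stroke at Sf1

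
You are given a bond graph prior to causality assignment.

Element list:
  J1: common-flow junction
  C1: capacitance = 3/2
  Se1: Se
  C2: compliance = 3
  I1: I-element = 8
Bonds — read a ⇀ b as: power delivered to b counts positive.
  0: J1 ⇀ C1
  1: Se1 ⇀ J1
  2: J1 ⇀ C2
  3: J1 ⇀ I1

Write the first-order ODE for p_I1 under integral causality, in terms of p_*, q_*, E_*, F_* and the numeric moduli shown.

β1 stroke→J1  (source Se1 imposes e)
β0 stroke→J1  (prefer integral on C1)
β2 stroke→J1  (C2: C, integral causality)
β3 stroke→I1  (closing 1-jn rule on J1)

dp_I1/dt = E_Se1 - 2*q_C1/3 - q_C2/3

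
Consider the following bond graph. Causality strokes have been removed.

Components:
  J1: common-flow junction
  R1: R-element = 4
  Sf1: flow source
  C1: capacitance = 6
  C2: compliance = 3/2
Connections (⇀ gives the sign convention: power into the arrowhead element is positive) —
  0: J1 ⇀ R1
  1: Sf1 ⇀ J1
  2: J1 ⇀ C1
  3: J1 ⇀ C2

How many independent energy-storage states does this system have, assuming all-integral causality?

2  (C1, C2 all integral)

β1 stroke→Sf1  (source Sf1 imposes f)
β0 stroke→J1  (J1: bond 1 brought flow, rest push out)
β2 stroke→J1  (1-jn J1 has f-setter on 1)
β3 stroke→J1  (1-jn J1 has f-setter on 1)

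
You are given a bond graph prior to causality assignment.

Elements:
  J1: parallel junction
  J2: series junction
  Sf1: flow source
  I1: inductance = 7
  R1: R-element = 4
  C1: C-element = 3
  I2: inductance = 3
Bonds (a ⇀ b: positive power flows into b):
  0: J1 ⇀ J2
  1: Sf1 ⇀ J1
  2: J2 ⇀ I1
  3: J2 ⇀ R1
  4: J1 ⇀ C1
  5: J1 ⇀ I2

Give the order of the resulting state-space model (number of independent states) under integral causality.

3  (C1, I1, I2 all integral)

b1 stroke→Sf1  (Sf1 (Sf) sets flow on bond)
b2 stroke→I1  (I1 integral (f out))
b0 stroke→J2  (J2 flow already set via bond 2)
b3 stroke→J2  (1-jn J2 has f-setter on 2)
b4 stroke→J1  (C1 integral (e out))
b5 stroke→I2  (J1 effort already set via bond 4)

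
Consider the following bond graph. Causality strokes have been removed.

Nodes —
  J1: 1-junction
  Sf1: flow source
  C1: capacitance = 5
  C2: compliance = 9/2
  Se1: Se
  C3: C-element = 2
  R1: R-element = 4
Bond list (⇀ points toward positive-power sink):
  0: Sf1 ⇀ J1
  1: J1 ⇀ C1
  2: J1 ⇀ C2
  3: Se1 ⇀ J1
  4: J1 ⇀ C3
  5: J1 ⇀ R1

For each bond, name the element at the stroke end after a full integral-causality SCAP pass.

b0 |Sf1
b1 |J1
b2 |J1
b3 |J1
b4 |J1
b5 |J1

b0 stroke at Sf1  (Sf1 (Sf) sets flow on bond)
b3 stroke at J1  (Se1: effort source, stroke at far end)
b1 stroke at J1  (J1: bond 0 brought flow, rest push out)
b2 stroke at J1  (1-jn J1 has f-setter on 0)
b4 stroke at J1  (J1: bond 0 brought flow, rest push out)
b5 stroke at J1  (common-f at J1 fixed by 0)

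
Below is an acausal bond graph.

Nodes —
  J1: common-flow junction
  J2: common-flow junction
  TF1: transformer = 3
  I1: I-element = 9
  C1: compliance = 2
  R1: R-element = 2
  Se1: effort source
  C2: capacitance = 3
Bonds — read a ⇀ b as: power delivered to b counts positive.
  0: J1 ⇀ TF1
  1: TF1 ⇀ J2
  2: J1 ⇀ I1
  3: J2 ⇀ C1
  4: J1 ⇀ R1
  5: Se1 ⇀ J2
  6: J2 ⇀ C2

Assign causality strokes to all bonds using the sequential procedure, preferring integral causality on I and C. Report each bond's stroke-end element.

β5 →J2  (Se1 (Se) sets effort on bond)
β2 →I1  (I1 integral (f out))
β0 →J1  (J1: bond 2 brought flow, rest push out)
β4 →J1  (J1: bond 2 brought flow, rest push out)
β1 →TF1  (TF TF1: opposite of bond 0)
β3 →J2  (1-jn J2 has f-setter on 1)
β6 →J2  (1-jn J2 has f-setter on 1)

β0 stroke→J1
β1 stroke→TF1
β2 stroke→I1
β3 stroke→J2
β4 stroke→J1
β5 stroke→J2
β6 stroke→J2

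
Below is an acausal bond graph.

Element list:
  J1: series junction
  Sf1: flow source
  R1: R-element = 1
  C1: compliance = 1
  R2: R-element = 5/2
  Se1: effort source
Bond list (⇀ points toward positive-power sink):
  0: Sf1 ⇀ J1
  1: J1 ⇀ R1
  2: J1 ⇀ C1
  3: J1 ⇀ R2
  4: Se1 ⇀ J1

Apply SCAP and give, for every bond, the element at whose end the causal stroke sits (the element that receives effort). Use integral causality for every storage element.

b0 stroke→Sf1
b1 stroke→J1
b2 stroke→J1
b3 stroke→J1
b4 stroke→J1

bond 0 stroke at Sf1  (Sf1 (Sf) sets flow on bond)
bond 4 stroke at J1  (Se1 fixes effort; stroke away)
bond 1 stroke at J1  (1-jn J1 has f-setter on 0)
bond 2 stroke at J1  (1-jn J1 has f-setter on 0)
bond 3 stroke at J1  (J1 flow already set via bond 0)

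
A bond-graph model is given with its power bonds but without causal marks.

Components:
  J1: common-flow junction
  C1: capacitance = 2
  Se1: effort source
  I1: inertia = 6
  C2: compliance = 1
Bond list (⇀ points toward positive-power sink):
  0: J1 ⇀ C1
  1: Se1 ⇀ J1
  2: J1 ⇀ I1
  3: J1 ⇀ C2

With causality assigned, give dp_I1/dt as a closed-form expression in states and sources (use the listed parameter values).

#1 →J1  (source Se1 imposes e)
#0 →J1  (C1 outputs effort q/C1)
#2 →I1  (I1 integral (f out))
#3 →J1  (common-f at J1 fixed by 2)

dp_I1/dt = E_Se1 - q_C1/2 - q_C2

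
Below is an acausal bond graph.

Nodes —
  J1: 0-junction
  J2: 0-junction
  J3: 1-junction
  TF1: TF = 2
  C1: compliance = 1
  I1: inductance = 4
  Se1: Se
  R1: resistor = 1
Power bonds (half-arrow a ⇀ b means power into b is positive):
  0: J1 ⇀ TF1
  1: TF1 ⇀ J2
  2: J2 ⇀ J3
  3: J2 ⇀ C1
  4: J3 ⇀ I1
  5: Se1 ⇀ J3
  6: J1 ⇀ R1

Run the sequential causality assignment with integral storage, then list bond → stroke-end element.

b5 stroke→J3  (Se1 (Se) sets effort on bond)
b3 stroke→J2  (C1: C, integral causality)
b1 stroke→TF1  (0-jn J2 has e-setter on 3)
b2 stroke→J3  (J2: bond 3 brought effort, rest push out)
b4 stroke→I1  (J3 needs exactly one f-in)
b0 stroke→J1  (TF TF1: opposite of bond 1)
b6 stroke→R1  (J1: bond 0 brought effort, rest push out)

#0 |J1
#1 |TF1
#2 |J3
#3 |J2
#4 |I1
#5 |J3
#6 |R1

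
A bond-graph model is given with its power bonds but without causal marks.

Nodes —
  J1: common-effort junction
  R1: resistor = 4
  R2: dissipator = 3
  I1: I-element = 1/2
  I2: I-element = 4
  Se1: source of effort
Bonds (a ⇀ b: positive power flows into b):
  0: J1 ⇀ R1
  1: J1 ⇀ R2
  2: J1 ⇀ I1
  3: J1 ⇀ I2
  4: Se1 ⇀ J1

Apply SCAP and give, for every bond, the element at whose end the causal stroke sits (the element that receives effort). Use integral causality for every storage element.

β4 stroke at J1  (Se1 fixes effort; stroke away)
β0 stroke at R1  (J1: bond 4 brought effort, rest push out)
β1 stroke at R2  (J1 effort already set via bond 4)
β2 stroke at I1  (J1: bond 4 brought effort, rest push out)
β3 stroke at I2  (J1: bond 4 brought effort, rest push out)

#0 |R1
#1 |R2
#2 |I1
#3 |I2
#4 |J1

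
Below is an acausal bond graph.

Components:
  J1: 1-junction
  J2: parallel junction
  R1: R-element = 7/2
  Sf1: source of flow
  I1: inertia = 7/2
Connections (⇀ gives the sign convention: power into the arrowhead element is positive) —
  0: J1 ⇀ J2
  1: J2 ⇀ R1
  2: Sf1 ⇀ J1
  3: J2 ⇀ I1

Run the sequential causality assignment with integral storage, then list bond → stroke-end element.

β0 stroke at J1
β1 stroke at J2
β2 stroke at Sf1
β3 stroke at I1

bond 2 |Sf1  (Sf1 fixes flow; stroke at Sf1)
bond 0 |J1  (J1: bond 2 brought flow, rest push out)
bond 3 |I1  (prefer integral on I1)
bond 1 |J2  (J2: last free bond brings effort in)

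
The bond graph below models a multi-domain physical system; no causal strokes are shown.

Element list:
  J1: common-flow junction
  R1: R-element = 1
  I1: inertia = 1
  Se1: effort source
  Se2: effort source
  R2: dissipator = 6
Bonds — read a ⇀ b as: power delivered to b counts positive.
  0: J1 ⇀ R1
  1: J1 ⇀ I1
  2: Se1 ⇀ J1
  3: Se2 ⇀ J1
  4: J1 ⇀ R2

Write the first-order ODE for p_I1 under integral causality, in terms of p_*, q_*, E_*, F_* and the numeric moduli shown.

b2 stroke at J1  (source Se1 imposes e)
b3 stroke at J1  (Se2: effort source, stroke at far end)
b1 stroke at I1  (prefer integral on I1)
b0 stroke at J1  (common-f at J1 fixed by 1)
b4 stroke at J1  (common-f at J1 fixed by 1)

dp_I1/dt = E_Se1 + E_Se2 - 7*p_I1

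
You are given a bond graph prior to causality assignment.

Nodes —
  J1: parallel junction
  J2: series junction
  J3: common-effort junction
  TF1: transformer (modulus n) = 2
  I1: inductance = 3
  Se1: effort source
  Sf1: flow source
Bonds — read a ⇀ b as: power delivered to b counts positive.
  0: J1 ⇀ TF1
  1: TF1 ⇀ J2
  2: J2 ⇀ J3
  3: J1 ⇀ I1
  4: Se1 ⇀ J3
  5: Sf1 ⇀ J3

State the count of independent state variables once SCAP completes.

1  (I1 all integral)

b4 →J3  (Se1 fixes effort; stroke away)
b5 →Sf1  (Sf1 fixes flow; stroke at Sf1)
b2 →J2  (common-e at J3 fixed by 4)
b1 →TF1  (closing 1-jn rule on J2)
b0 →J1  (TF1 one-in-one-out from 1)
b3 →I1  (J1: bond 0 brought effort, rest push out)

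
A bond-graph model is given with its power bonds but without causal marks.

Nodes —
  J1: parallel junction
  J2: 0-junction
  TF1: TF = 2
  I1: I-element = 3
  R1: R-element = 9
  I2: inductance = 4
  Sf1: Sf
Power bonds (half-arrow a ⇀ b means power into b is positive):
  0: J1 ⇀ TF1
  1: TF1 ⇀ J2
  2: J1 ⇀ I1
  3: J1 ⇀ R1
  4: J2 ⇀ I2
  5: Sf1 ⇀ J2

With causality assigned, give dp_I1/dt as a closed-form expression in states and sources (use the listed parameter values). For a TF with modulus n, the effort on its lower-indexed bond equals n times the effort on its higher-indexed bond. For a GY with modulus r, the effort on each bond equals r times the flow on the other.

β5 stroke at Sf1  (Sf1: flow source, stroke at near end)
β2 stroke at I1  (I1: I, integral causality)
β4 stroke at I2  (I2 integral (f out))
β1 stroke at J2  (J2 needs exactly one e-in)
β0 stroke at TF1  (TF TF1: opposite of bond 1)
β3 stroke at J1  (J1: last free bond brings effort in)

dp_I1/dt = 9*F_Sf1/2 - 3*p_I1 - 9*p_I2/8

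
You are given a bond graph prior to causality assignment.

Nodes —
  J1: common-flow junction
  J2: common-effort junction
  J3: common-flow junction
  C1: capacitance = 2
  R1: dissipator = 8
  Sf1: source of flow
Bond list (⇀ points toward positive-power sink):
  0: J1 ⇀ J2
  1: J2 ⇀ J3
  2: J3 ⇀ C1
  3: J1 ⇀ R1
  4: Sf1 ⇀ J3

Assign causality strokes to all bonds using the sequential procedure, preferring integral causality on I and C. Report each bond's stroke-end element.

b0 →J2
b1 →J3
b2 →J3
b3 →J1
b4 →Sf1

#4 stroke→Sf1  (source Sf1 imposes f)
#1 stroke→J3  (J3: bond 4 brought flow, rest push out)
#2 stroke→J3  (J3 flow already set via bond 4)
#0 stroke→J2  (J2 needs exactly one e-in)
#3 stroke→J1  (J1: bond 0 brought flow, rest push out)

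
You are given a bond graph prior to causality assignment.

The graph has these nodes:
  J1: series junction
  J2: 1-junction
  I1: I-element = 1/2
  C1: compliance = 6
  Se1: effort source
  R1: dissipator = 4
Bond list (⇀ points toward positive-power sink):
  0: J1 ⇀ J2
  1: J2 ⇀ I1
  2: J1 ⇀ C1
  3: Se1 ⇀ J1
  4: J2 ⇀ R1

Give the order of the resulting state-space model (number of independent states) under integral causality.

2  (C1, I1 all integral)

#3 →J1  (source Se1 imposes e)
#1 →I1  (I1 integral (f out))
#0 →J2  (J2 flow already set via bond 1)
#4 →J2  (J2 flow already set via bond 1)
#2 →J1  (J1: bond 0 brought flow, rest push out)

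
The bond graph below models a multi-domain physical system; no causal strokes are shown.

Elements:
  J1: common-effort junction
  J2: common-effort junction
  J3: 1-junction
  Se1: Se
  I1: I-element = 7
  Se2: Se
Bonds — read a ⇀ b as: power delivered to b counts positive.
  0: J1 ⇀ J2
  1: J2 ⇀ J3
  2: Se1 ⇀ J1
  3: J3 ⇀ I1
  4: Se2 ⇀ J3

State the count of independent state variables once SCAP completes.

β2 →J1  (Se1 fixes effort; stroke away)
β4 →J3  (Se2 fixes effort; stroke away)
β0 →J2  (J1: bond 2 brought effort, rest push out)
β1 →J3  (J2 effort already set via bond 0)
β3 →I1  (J3: last free bond brings flow in)

1  (I1 all integral)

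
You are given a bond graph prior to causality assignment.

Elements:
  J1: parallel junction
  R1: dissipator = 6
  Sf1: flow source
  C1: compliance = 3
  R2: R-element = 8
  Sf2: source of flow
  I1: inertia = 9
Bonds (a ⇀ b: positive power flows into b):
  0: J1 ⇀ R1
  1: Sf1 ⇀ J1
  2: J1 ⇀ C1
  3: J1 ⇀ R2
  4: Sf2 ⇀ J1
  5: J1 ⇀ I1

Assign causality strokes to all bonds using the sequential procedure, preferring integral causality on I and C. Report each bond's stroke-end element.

b0 stroke at R1
b1 stroke at Sf1
b2 stroke at J1
b3 stroke at R2
b4 stroke at Sf2
b5 stroke at I1

#1 stroke at Sf1  (Sf1: flow source, stroke at near end)
#4 stroke at Sf2  (Sf2 fixes flow; stroke at Sf2)
#2 stroke at J1  (C1 integral (e out))
#0 stroke at R1  (0-jn J1 has e-setter on 2)
#3 stroke at R2  (J1: bond 2 brought effort, rest push out)
#5 stroke at I1  (J1 effort already set via bond 2)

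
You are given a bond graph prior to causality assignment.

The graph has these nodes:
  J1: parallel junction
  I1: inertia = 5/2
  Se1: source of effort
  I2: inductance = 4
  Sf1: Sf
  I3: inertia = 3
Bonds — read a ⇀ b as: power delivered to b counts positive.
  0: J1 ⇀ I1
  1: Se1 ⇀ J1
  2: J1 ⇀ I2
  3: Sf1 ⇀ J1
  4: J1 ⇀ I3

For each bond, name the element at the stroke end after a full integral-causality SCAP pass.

bond 0 |I1
bond 1 |J1
bond 2 |I2
bond 3 |Sf1
bond 4 |I3

bond 1 stroke→J1  (source Se1 imposes e)
bond 3 stroke→Sf1  (Sf1 (Sf) sets flow on bond)
bond 0 stroke→I1  (0-jn J1 has e-setter on 1)
bond 2 stroke→I2  (0-jn J1 has e-setter on 1)
bond 4 stroke→I3  (common-e at J1 fixed by 1)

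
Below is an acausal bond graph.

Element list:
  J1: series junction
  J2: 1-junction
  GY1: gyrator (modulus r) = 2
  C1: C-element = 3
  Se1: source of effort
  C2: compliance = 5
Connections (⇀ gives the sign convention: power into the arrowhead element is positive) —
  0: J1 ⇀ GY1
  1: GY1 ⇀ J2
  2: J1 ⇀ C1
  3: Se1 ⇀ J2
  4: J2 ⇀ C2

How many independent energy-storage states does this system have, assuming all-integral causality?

β3 stroke at J2  (Se1 fixes effort; stroke away)
β2 stroke at J1  (C1 outputs effort q/C1)
β0 stroke at GY1  (only one flow-in slot at J1)
β1 stroke at GY1  (through GY1, causality inverts; strokes same side of GY1)
β4 stroke at J2  (1-jn J2 has f-setter on 1)

2  (C1, C2 all integral)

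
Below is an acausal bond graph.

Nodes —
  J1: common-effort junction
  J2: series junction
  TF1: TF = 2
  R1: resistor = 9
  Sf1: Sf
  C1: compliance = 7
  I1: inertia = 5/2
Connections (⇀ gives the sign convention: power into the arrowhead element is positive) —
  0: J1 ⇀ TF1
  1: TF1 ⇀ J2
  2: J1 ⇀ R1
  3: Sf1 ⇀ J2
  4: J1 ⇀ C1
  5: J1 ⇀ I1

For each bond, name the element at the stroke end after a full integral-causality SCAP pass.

b3 stroke at Sf1  (Sf1 (Sf) sets flow on bond)
b1 stroke at J2  (1-jn J2 has f-setter on 3)
b0 stroke at TF1  (TF1 one-in-one-out from 1)
b4 stroke at J1  (C1 outputs effort q/C1)
b2 stroke at R1  (common-e at J1 fixed by 4)
b5 stroke at I1  (J1: bond 4 brought effort, rest push out)

bond 0 stroke at TF1
bond 1 stroke at J2
bond 2 stroke at R1
bond 3 stroke at Sf1
bond 4 stroke at J1
bond 5 stroke at I1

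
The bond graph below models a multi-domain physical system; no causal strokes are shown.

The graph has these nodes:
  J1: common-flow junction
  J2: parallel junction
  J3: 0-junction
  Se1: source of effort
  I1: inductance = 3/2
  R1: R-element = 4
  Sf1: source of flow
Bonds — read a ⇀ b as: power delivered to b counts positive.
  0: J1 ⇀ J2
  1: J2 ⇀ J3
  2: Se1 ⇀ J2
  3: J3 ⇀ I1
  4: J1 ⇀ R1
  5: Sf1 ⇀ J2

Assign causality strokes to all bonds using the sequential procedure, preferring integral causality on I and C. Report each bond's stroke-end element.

β0 →J1
β1 →J3
β2 →J2
β3 →I1
β4 →R1
β5 →Sf1

β2 →J2  (source Se1 imposes e)
β5 →Sf1  (Sf1 (Sf) sets flow on bond)
β0 →J1  (J2: bond 2 brought effort, rest push out)
β1 →J3  (J2 effort already set via bond 2)
β3 →I1  (0-jn J3 has e-setter on 1)
β4 →R1  (J1: last free bond brings flow in)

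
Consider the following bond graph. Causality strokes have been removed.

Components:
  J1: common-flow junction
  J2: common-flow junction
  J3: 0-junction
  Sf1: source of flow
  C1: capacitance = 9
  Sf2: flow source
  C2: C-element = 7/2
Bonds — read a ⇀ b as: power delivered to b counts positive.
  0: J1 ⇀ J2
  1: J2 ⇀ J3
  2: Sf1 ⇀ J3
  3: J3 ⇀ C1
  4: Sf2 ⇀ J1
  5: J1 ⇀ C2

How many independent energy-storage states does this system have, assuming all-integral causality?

2  (C1, C2 all integral)

#2 stroke→Sf1  (Sf1 fixes flow; stroke at Sf1)
#4 stroke→Sf2  (Sf2: flow source, stroke at near end)
#0 stroke→J1  (J1: bond 4 brought flow, rest push out)
#5 stroke→J1  (1-jn J1 has f-setter on 4)
#1 stroke→J2  (J2 flow already set via bond 0)
#3 stroke→J3  (only one effort-in slot at J3)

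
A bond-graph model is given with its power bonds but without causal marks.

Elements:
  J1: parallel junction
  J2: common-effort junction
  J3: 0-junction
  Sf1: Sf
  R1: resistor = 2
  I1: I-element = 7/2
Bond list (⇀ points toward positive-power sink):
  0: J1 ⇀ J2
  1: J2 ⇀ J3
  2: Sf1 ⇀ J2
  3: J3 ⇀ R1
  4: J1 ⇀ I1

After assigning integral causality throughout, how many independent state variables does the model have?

1  (I1 all integral)

b2 |Sf1  (Sf1 fixes flow; stroke at Sf1)
b4 |I1  (I1 outputs flow p/I1)
b0 |J1  (J1: last free bond brings effort in)
b1 |J2  (J2 needs exactly one e-in)
b3 |J3  (J3: last free bond brings effort in)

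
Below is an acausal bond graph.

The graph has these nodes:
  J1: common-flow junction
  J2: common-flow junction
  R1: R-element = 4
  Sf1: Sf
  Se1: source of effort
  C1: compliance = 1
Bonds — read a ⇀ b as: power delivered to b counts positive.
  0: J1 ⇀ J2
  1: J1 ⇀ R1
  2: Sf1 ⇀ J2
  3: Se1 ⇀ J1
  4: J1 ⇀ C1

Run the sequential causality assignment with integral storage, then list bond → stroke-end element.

bond 2 stroke at Sf1  (Sf1 (Sf) sets flow on bond)
bond 3 stroke at J1  (Se1 fixes effort; stroke away)
bond 0 stroke at J2  (1-jn J2 has f-setter on 2)
bond 1 stroke at J1  (J1 flow already set via bond 0)
bond 4 stroke at J1  (J1: bond 0 brought flow, rest push out)

b0 stroke at J2
b1 stroke at J1
b2 stroke at Sf1
b3 stroke at J1
b4 stroke at J1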